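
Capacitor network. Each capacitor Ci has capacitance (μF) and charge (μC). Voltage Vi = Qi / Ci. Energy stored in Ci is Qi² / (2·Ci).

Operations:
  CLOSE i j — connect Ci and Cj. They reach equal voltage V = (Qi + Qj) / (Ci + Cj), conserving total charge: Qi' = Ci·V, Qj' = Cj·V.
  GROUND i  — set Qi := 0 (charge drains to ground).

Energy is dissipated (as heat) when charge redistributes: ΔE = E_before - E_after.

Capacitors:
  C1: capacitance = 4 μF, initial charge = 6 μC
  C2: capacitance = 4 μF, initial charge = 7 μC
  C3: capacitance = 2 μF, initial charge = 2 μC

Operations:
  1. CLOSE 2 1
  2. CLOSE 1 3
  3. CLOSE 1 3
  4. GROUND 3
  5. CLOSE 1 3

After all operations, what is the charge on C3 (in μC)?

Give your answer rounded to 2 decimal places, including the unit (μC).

Initial: C1(4μF, Q=6μC, V=1.50V), C2(4μF, Q=7μC, V=1.75V), C3(2μF, Q=2μC, V=1.00V)
Op 1: CLOSE 2-1: Q_total=13.00, C_total=8.00, V=1.62; Q2=6.50, Q1=6.50; dissipated=0.062
Op 2: CLOSE 1-3: Q_total=8.50, C_total=6.00, V=1.42; Q1=5.67, Q3=2.83; dissipated=0.260
Op 3: CLOSE 1-3: Q_total=8.50, C_total=6.00, V=1.42; Q1=5.67, Q3=2.83; dissipated=0.000
Op 4: GROUND 3: Q3=0; energy lost=2.007
Op 5: CLOSE 1-3: Q_total=5.67, C_total=6.00, V=0.94; Q1=3.78, Q3=1.89; dissipated=1.338
Final charges: Q1=3.78, Q2=6.50, Q3=1.89

Answer: 1.89 μC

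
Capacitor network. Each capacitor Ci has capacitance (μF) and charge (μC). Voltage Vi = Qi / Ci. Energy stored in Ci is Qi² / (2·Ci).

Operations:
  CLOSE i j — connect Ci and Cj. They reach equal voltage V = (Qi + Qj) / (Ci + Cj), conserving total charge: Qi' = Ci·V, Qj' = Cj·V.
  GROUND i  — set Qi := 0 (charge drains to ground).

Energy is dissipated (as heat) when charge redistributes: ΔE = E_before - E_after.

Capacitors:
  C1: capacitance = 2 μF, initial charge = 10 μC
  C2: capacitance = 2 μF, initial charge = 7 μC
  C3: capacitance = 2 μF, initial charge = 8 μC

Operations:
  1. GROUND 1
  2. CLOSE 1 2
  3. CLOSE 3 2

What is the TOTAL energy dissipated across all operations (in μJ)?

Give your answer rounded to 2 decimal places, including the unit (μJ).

Initial: C1(2μF, Q=10μC, V=5.00V), C2(2μF, Q=7μC, V=3.50V), C3(2μF, Q=8μC, V=4.00V)
Op 1: GROUND 1: Q1=0; energy lost=25.000
Op 2: CLOSE 1-2: Q_total=7.00, C_total=4.00, V=1.75; Q1=3.50, Q2=3.50; dissipated=6.125
Op 3: CLOSE 3-2: Q_total=11.50, C_total=4.00, V=2.88; Q3=5.75, Q2=5.75; dissipated=2.531
Total dissipated: 33.656 μJ

Answer: 33.66 μJ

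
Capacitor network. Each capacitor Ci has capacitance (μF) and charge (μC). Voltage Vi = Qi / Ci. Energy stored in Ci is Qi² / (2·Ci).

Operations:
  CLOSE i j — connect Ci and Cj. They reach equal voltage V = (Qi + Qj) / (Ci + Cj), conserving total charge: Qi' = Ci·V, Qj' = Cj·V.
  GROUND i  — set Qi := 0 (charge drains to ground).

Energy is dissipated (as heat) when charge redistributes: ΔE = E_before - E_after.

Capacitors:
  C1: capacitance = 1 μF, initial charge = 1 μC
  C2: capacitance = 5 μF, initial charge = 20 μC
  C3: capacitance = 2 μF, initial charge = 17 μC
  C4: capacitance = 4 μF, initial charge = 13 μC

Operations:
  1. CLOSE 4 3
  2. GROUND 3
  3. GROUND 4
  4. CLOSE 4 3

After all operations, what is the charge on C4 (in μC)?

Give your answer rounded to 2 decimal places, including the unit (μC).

Initial: C1(1μF, Q=1μC, V=1.00V), C2(5μF, Q=20μC, V=4.00V), C3(2μF, Q=17μC, V=8.50V), C4(4μF, Q=13μC, V=3.25V)
Op 1: CLOSE 4-3: Q_total=30.00, C_total=6.00, V=5.00; Q4=20.00, Q3=10.00; dissipated=18.375
Op 2: GROUND 3: Q3=0; energy lost=25.000
Op 3: GROUND 4: Q4=0; energy lost=50.000
Op 4: CLOSE 4-3: Q_total=0.00, C_total=6.00, V=0.00; Q4=0.00, Q3=0.00; dissipated=0.000
Final charges: Q1=1.00, Q2=20.00, Q3=0.00, Q4=0.00

Answer: 0.00 μC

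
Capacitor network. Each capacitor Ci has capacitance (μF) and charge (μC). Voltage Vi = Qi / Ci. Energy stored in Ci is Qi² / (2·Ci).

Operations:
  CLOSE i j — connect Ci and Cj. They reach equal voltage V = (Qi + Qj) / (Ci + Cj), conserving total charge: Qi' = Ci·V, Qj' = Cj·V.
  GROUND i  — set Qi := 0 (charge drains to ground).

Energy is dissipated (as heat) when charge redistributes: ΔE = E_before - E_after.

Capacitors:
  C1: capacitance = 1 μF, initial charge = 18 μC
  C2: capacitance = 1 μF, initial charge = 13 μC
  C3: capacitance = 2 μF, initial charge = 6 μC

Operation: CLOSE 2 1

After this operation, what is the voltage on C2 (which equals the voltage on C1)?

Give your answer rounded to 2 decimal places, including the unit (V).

Answer: 15.50 V

Derivation:
Initial: C1(1μF, Q=18μC, V=18.00V), C2(1μF, Q=13μC, V=13.00V), C3(2μF, Q=6μC, V=3.00V)
Op 1: CLOSE 2-1: Q_total=31.00, C_total=2.00, V=15.50; Q2=15.50, Q1=15.50; dissipated=6.250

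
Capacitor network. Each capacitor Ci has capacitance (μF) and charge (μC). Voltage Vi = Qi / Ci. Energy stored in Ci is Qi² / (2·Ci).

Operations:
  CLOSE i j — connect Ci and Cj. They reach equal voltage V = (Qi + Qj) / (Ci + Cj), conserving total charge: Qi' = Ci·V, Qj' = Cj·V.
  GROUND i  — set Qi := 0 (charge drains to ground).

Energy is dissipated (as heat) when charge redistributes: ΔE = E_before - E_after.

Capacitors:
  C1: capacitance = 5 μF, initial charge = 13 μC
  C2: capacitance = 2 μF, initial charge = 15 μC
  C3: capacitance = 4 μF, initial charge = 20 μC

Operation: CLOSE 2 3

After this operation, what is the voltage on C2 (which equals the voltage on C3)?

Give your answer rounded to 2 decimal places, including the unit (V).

Answer: 5.83 V

Derivation:
Initial: C1(5μF, Q=13μC, V=2.60V), C2(2μF, Q=15μC, V=7.50V), C3(4μF, Q=20μC, V=5.00V)
Op 1: CLOSE 2-3: Q_total=35.00, C_total=6.00, V=5.83; Q2=11.67, Q3=23.33; dissipated=4.167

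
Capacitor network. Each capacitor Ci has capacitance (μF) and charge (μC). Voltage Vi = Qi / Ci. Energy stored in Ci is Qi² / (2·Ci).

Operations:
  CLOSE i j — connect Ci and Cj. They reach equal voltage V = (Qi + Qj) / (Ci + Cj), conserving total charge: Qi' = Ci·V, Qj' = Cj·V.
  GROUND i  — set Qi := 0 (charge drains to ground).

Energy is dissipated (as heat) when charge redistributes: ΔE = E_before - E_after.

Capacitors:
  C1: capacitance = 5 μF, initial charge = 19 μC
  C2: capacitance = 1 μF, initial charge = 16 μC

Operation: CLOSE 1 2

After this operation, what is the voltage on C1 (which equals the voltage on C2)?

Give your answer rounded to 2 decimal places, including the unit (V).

Initial: C1(5μF, Q=19μC, V=3.80V), C2(1μF, Q=16μC, V=16.00V)
Op 1: CLOSE 1-2: Q_total=35.00, C_total=6.00, V=5.83; Q1=29.17, Q2=5.83; dissipated=62.017

Answer: 5.83 V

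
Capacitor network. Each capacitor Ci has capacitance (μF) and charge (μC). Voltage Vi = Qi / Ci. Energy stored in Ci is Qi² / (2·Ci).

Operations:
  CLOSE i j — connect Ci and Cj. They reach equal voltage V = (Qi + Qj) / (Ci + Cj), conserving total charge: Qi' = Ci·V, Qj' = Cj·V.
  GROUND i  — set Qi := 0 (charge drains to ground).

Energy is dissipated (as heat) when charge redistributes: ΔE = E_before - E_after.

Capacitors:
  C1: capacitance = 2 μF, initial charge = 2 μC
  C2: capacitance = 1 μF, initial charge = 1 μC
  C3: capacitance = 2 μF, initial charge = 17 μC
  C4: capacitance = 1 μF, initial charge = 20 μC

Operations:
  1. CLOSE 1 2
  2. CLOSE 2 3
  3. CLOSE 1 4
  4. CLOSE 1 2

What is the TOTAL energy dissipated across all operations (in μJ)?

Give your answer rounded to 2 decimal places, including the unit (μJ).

Initial: C1(2μF, Q=2μC, V=1.00V), C2(1μF, Q=1μC, V=1.00V), C3(2μF, Q=17μC, V=8.50V), C4(1μF, Q=20μC, V=20.00V)
Op 1: CLOSE 1-2: Q_total=3.00, C_total=3.00, V=1.00; Q1=2.00, Q2=1.00; dissipated=0.000
Op 2: CLOSE 2-3: Q_total=18.00, C_total=3.00, V=6.00; Q2=6.00, Q3=12.00; dissipated=18.750
Op 3: CLOSE 1-4: Q_total=22.00, C_total=3.00, V=7.33; Q1=14.67, Q4=7.33; dissipated=120.333
Op 4: CLOSE 1-2: Q_total=20.67, C_total=3.00, V=6.89; Q1=13.78, Q2=6.89; dissipated=0.593
Total dissipated: 139.676 μJ

Answer: 139.68 μJ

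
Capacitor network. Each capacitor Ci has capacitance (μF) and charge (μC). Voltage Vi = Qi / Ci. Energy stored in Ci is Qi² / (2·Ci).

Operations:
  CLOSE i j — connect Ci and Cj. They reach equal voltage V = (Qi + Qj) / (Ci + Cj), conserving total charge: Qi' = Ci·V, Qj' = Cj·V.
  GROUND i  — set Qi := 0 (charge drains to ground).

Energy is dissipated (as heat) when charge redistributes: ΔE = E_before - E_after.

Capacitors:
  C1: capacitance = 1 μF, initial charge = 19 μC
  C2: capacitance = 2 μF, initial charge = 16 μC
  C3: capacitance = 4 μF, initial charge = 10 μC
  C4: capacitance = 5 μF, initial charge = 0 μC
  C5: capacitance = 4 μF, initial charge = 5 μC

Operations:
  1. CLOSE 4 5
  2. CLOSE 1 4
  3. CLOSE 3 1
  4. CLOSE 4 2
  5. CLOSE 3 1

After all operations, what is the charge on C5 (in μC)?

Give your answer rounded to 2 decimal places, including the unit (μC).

Initial: C1(1μF, Q=19μC, V=19.00V), C2(2μF, Q=16μC, V=8.00V), C3(4μF, Q=10μC, V=2.50V), C4(5μF, Q=0μC, V=0.00V), C5(4μF, Q=5μC, V=1.25V)
Op 1: CLOSE 4-5: Q_total=5.00, C_total=9.00, V=0.56; Q4=2.78, Q5=2.22; dissipated=1.736
Op 2: CLOSE 1-4: Q_total=21.78, C_total=6.00, V=3.63; Q1=3.63, Q4=18.15; dissipated=141.749
Op 3: CLOSE 3-1: Q_total=13.63, C_total=5.00, V=2.73; Q3=10.90, Q1=2.73; dissipated=0.510
Op 4: CLOSE 4-2: Q_total=34.15, C_total=7.00, V=4.88; Q4=24.39, Q2=9.76; dissipated=13.643
Op 5: CLOSE 3-1: Q_total=13.63, C_total=5.00, V=2.73; Q3=10.90, Q1=2.73; dissipated=0.000
Final charges: Q1=2.73, Q2=9.76, Q3=10.90, Q4=24.39, Q5=2.22

Answer: 2.22 μC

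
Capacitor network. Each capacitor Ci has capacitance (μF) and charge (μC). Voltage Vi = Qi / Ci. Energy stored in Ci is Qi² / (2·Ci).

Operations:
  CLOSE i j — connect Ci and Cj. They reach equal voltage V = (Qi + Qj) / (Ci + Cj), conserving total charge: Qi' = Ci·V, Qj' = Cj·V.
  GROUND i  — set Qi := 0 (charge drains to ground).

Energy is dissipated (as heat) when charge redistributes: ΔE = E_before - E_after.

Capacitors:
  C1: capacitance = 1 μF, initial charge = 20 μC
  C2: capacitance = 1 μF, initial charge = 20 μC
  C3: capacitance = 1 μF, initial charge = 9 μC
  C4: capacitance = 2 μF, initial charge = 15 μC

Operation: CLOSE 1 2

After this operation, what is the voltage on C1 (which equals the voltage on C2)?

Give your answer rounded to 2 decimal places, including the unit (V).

Initial: C1(1μF, Q=20μC, V=20.00V), C2(1μF, Q=20μC, V=20.00V), C3(1μF, Q=9μC, V=9.00V), C4(2μF, Q=15μC, V=7.50V)
Op 1: CLOSE 1-2: Q_total=40.00, C_total=2.00, V=20.00; Q1=20.00, Q2=20.00; dissipated=0.000

Answer: 20.00 V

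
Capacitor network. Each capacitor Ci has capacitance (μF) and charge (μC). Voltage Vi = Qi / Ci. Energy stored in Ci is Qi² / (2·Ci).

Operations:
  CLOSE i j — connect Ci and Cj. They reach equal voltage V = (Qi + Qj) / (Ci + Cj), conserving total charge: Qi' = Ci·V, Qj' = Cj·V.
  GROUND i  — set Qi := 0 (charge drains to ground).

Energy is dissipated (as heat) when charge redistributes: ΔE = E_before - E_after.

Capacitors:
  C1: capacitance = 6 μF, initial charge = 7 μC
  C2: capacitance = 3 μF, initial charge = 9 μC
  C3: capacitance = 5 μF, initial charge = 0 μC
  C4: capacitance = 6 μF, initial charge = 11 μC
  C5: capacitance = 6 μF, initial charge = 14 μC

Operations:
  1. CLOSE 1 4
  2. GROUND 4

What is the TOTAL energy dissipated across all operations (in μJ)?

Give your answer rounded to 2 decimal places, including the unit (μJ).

Initial: C1(6μF, Q=7μC, V=1.17V), C2(3μF, Q=9μC, V=3.00V), C3(5μF, Q=0μC, V=0.00V), C4(6μF, Q=11μC, V=1.83V), C5(6μF, Q=14μC, V=2.33V)
Op 1: CLOSE 1-4: Q_total=18.00, C_total=12.00, V=1.50; Q1=9.00, Q4=9.00; dissipated=0.667
Op 2: GROUND 4: Q4=0; energy lost=6.750
Total dissipated: 7.417 μJ

Answer: 7.42 μJ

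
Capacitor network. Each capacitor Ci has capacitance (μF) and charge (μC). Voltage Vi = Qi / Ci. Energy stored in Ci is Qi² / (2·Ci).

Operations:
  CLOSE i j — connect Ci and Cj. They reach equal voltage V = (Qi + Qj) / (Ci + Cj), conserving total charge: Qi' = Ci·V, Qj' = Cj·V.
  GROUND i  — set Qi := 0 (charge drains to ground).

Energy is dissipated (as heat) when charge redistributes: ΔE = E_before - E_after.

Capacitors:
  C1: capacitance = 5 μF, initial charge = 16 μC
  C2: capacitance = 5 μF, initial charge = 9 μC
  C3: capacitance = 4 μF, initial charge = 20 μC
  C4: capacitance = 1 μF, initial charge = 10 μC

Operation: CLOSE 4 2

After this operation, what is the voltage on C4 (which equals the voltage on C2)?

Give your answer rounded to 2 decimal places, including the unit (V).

Answer: 3.17 V

Derivation:
Initial: C1(5μF, Q=16μC, V=3.20V), C2(5μF, Q=9μC, V=1.80V), C3(4μF, Q=20μC, V=5.00V), C4(1μF, Q=10μC, V=10.00V)
Op 1: CLOSE 4-2: Q_total=19.00, C_total=6.00, V=3.17; Q4=3.17, Q2=15.83; dissipated=28.017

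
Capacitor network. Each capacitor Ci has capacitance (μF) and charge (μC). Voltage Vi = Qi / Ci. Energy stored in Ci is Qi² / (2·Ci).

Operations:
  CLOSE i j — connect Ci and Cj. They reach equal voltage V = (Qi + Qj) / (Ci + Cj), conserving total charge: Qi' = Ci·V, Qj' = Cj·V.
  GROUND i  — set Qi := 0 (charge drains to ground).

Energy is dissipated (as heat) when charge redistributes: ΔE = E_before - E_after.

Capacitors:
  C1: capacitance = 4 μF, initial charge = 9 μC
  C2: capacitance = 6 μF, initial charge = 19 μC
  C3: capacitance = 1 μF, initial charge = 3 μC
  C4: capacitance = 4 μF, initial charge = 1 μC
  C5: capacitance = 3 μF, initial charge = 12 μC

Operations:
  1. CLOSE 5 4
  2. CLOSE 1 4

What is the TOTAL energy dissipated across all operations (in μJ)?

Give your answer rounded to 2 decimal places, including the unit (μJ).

Answer: 12.21 μJ

Derivation:
Initial: C1(4μF, Q=9μC, V=2.25V), C2(6μF, Q=19μC, V=3.17V), C3(1μF, Q=3μC, V=3.00V), C4(4μF, Q=1μC, V=0.25V), C5(3μF, Q=12μC, V=4.00V)
Op 1: CLOSE 5-4: Q_total=13.00, C_total=7.00, V=1.86; Q5=5.57, Q4=7.43; dissipated=12.054
Op 2: CLOSE 1-4: Q_total=16.43, C_total=8.00, V=2.05; Q1=8.21, Q4=8.21; dissipated=0.154
Total dissipated: 12.208 μJ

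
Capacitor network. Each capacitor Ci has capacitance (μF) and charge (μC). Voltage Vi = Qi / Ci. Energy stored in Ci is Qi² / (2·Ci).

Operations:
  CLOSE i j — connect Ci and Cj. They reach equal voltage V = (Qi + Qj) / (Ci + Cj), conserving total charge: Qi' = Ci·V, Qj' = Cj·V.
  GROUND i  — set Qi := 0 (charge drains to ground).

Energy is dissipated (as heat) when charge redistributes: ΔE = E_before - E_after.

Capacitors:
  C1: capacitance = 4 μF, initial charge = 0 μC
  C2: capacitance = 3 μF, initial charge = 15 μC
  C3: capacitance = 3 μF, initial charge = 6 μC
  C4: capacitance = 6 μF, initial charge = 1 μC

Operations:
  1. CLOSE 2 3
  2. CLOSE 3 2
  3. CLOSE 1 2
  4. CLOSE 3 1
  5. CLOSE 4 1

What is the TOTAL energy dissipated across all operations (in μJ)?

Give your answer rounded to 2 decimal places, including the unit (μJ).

Initial: C1(4μF, Q=0μC, V=0.00V), C2(3μF, Q=15μC, V=5.00V), C3(3μF, Q=6μC, V=2.00V), C4(6μF, Q=1μC, V=0.17V)
Op 1: CLOSE 2-3: Q_total=21.00, C_total=6.00, V=3.50; Q2=10.50, Q3=10.50; dissipated=6.750
Op 2: CLOSE 3-2: Q_total=21.00, C_total=6.00, V=3.50; Q3=10.50, Q2=10.50; dissipated=0.000
Op 3: CLOSE 1-2: Q_total=10.50, C_total=7.00, V=1.50; Q1=6.00, Q2=4.50; dissipated=10.500
Op 4: CLOSE 3-1: Q_total=16.50, C_total=7.00, V=2.36; Q3=7.07, Q1=9.43; dissipated=3.429
Op 5: CLOSE 4-1: Q_total=10.43, C_total=10.00, V=1.04; Q4=6.26, Q1=4.17; dissipated=5.758
Total dissipated: 26.436 μJ

Answer: 26.44 μJ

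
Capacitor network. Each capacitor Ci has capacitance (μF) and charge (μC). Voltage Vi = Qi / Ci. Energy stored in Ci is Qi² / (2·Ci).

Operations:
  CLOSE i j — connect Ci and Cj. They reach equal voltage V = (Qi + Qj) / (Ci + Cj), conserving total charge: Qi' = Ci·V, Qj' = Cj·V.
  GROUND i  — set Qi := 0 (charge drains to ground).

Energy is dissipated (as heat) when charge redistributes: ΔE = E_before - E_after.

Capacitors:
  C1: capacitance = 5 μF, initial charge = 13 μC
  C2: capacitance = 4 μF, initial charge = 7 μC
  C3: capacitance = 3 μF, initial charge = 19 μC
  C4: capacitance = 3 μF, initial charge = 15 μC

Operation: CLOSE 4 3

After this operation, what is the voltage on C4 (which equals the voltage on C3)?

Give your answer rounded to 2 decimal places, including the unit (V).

Answer: 5.67 V

Derivation:
Initial: C1(5μF, Q=13μC, V=2.60V), C2(4μF, Q=7μC, V=1.75V), C3(3μF, Q=19μC, V=6.33V), C4(3μF, Q=15μC, V=5.00V)
Op 1: CLOSE 4-3: Q_total=34.00, C_total=6.00, V=5.67; Q4=17.00, Q3=17.00; dissipated=1.333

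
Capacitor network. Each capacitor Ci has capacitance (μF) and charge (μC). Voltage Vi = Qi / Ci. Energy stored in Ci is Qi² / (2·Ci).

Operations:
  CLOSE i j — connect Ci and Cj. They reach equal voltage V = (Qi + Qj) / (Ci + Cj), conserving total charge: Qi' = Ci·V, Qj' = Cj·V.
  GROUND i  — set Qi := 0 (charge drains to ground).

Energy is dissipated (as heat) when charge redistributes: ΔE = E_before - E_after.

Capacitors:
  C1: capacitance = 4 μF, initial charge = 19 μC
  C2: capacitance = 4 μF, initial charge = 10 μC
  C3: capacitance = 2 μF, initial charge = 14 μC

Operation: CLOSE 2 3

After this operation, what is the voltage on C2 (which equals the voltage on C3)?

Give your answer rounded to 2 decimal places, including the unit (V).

Answer: 4.00 V

Derivation:
Initial: C1(4μF, Q=19μC, V=4.75V), C2(4μF, Q=10μC, V=2.50V), C3(2μF, Q=14μC, V=7.00V)
Op 1: CLOSE 2-3: Q_total=24.00, C_total=6.00, V=4.00; Q2=16.00, Q3=8.00; dissipated=13.500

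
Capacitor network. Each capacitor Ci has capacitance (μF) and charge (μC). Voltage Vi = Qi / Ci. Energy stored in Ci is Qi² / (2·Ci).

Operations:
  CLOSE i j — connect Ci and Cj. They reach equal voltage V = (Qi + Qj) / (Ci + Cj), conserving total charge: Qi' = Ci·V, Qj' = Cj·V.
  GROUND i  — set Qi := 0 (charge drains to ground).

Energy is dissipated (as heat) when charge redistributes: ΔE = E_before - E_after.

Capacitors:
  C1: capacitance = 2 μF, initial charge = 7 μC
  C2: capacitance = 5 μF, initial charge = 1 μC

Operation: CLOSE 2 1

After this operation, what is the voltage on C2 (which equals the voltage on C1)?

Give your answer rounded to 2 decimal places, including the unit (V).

Initial: C1(2μF, Q=7μC, V=3.50V), C2(5μF, Q=1μC, V=0.20V)
Op 1: CLOSE 2-1: Q_total=8.00, C_total=7.00, V=1.14; Q2=5.71, Q1=2.29; dissipated=7.779

Answer: 1.14 V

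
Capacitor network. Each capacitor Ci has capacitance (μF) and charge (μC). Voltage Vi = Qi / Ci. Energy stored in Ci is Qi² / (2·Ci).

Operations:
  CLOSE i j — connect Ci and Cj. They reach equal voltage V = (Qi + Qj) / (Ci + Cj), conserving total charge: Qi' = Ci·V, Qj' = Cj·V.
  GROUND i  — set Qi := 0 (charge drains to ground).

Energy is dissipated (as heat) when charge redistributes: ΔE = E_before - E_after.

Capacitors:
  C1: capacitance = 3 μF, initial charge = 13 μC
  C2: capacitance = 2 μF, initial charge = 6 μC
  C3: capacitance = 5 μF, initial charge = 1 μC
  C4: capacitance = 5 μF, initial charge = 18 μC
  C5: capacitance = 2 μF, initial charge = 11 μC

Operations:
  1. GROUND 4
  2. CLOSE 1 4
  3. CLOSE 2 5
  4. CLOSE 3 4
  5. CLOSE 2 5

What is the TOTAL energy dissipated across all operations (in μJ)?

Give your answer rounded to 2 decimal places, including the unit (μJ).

Answer: 55.67 μJ

Derivation:
Initial: C1(3μF, Q=13μC, V=4.33V), C2(2μF, Q=6μC, V=3.00V), C3(5μF, Q=1μC, V=0.20V), C4(5μF, Q=18μC, V=3.60V), C5(2μF, Q=11μC, V=5.50V)
Op 1: GROUND 4: Q4=0; energy lost=32.400
Op 2: CLOSE 1-4: Q_total=13.00, C_total=8.00, V=1.62; Q1=4.88, Q4=8.12; dissipated=17.604
Op 3: CLOSE 2-5: Q_total=17.00, C_total=4.00, V=4.25; Q2=8.50, Q5=8.50; dissipated=3.125
Op 4: CLOSE 3-4: Q_total=9.12, C_total=10.00, V=0.91; Q3=4.56, Q4=4.56; dissipated=2.538
Op 5: CLOSE 2-5: Q_total=17.00, C_total=4.00, V=4.25; Q2=8.50, Q5=8.50; dissipated=0.000
Total dissipated: 55.667 μJ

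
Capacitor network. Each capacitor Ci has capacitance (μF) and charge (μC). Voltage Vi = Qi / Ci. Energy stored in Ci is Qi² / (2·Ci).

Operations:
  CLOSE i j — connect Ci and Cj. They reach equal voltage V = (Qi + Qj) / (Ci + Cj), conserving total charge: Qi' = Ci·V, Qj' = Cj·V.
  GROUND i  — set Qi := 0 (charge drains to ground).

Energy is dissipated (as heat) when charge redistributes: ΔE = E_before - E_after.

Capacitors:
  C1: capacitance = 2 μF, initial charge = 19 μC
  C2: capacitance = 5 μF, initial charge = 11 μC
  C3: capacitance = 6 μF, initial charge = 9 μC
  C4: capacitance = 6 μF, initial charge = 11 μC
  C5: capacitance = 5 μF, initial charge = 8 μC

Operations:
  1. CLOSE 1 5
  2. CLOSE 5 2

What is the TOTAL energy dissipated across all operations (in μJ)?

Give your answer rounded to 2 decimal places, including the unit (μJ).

Initial: C1(2μF, Q=19μC, V=9.50V), C2(5μF, Q=11μC, V=2.20V), C3(6μF, Q=9μC, V=1.50V), C4(6μF, Q=11μC, V=1.83V), C5(5μF, Q=8μC, V=1.60V)
Op 1: CLOSE 1-5: Q_total=27.00, C_total=7.00, V=3.86; Q1=7.71, Q5=19.29; dissipated=44.579
Op 2: CLOSE 5-2: Q_total=30.29, C_total=10.00, V=3.03; Q5=15.14, Q2=15.14; dissipated=3.433
Total dissipated: 48.011 μJ

Answer: 48.01 μJ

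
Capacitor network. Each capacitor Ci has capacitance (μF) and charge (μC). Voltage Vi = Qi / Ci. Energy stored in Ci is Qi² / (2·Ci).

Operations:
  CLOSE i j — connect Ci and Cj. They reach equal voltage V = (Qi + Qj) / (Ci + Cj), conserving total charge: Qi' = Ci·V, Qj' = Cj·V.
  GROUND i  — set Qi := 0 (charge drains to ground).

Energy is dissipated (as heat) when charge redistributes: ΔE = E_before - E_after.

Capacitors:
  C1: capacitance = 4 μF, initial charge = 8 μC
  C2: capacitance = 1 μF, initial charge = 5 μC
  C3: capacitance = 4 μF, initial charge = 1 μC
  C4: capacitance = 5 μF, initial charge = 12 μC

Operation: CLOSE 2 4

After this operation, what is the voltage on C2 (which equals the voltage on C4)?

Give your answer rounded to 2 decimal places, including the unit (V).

Initial: C1(4μF, Q=8μC, V=2.00V), C2(1μF, Q=5μC, V=5.00V), C3(4μF, Q=1μC, V=0.25V), C4(5μF, Q=12μC, V=2.40V)
Op 1: CLOSE 2-4: Q_total=17.00, C_total=6.00, V=2.83; Q2=2.83, Q4=14.17; dissipated=2.817

Answer: 2.83 V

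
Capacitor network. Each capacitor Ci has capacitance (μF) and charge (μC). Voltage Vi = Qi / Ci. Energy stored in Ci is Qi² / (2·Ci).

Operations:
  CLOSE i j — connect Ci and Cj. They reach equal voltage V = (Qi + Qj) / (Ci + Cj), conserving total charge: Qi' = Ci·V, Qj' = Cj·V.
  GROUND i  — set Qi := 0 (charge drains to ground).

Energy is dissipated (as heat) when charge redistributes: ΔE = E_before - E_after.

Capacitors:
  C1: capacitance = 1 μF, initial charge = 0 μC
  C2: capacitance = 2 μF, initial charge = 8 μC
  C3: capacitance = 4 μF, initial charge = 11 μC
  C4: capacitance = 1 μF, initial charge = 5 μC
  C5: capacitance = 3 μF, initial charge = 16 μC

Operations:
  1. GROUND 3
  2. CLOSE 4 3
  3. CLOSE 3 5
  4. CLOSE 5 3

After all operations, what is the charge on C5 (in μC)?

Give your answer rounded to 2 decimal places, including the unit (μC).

Answer: 8.57 μC

Derivation:
Initial: C1(1μF, Q=0μC, V=0.00V), C2(2μF, Q=8μC, V=4.00V), C3(4μF, Q=11μC, V=2.75V), C4(1μF, Q=5μC, V=5.00V), C5(3μF, Q=16μC, V=5.33V)
Op 1: GROUND 3: Q3=0; energy lost=15.125
Op 2: CLOSE 4-3: Q_total=5.00, C_total=5.00, V=1.00; Q4=1.00, Q3=4.00; dissipated=10.000
Op 3: CLOSE 3-5: Q_total=20.00, C_total=7.00, V=2.86; Q3=11.43, Q5=8.57; dissipated=16.095
Op 4: CLOSE 5-3: Q_total=20.00, C_total=7.00, V=2.86; Q5=8.57, Q3=11.43; dissipated=0.000
Final charges: Q1=0.00, Q2=8.00, Q3=11.43, Q4=1.00, Q5=8.57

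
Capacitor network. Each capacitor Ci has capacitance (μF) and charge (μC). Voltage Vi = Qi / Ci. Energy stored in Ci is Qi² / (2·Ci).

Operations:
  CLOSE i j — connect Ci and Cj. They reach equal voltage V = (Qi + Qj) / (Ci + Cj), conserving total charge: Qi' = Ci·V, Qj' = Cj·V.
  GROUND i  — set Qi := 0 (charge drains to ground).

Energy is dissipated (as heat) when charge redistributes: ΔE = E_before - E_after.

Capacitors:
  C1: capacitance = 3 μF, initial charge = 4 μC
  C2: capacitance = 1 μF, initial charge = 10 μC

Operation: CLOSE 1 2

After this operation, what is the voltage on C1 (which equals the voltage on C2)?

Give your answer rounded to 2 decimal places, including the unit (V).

Initial: C1(3μF, Q=4μC, V=1.33V), C2(1μF, Q=10μC, V=10.00V)
Op 1: CLOSE 1-2: Q_total=14.00, C_total=4.00, V=3.50; Q1=10.50, Q2=3.50; dissipated=28.167

Answer: 3.50 V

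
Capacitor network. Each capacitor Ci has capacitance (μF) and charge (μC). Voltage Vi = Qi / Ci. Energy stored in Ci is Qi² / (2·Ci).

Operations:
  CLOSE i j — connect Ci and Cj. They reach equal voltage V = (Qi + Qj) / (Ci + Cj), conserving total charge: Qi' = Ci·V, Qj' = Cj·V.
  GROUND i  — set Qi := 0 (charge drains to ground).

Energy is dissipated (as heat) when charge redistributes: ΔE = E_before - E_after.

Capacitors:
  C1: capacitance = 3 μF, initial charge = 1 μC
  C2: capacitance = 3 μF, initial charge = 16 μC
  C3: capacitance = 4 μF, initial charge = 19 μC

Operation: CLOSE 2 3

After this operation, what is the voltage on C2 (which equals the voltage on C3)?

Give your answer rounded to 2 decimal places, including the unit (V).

Initial: C1(3μF, Q=1μC, V=0.33V), C2(3μF, Q=16μC, V=5.33V), C3(4μF, Q=19μC, V=4.75V)
Op 1: CLOSE 2-3: Q_total=35.00, C_total=7.00, V=5.00; Q2=15.00, Q3=20.00; dissipated=0.292

Answer: 5.00 V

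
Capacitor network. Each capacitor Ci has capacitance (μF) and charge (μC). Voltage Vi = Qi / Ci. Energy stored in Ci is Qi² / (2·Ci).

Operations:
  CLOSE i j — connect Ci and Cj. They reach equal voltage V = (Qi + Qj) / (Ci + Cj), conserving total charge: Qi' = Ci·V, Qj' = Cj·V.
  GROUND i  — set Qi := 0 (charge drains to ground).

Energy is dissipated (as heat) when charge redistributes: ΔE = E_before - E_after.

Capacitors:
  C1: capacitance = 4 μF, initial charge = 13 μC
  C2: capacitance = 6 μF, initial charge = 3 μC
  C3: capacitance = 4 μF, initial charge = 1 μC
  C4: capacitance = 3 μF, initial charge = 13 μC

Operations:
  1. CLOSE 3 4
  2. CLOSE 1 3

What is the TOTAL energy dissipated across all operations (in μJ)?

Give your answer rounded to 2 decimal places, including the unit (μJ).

Answer: 15.85 μJ

Derivation:
Initial: C1(4μF, Q=13μC, V=3.25V), C2(6μF, Q=3μC, V=0.50V), C3(4μF, Q=1μC, V=0.25V), C4(3μF, Q=13μC, V=4.33V)
Op 1: CLOSE 3-4: Q_total=14.00, C_total=7.00, V=2.00; Q3=8.00, Q4=6.00; dissipated=14.292
Op 2: CLOSE 1-3: Q_total=21.00, C_total=8.00, V=2.62; Q1=10.50, Q3=10.50; dissipated=1.562
Total dissipated: 15.854 μJ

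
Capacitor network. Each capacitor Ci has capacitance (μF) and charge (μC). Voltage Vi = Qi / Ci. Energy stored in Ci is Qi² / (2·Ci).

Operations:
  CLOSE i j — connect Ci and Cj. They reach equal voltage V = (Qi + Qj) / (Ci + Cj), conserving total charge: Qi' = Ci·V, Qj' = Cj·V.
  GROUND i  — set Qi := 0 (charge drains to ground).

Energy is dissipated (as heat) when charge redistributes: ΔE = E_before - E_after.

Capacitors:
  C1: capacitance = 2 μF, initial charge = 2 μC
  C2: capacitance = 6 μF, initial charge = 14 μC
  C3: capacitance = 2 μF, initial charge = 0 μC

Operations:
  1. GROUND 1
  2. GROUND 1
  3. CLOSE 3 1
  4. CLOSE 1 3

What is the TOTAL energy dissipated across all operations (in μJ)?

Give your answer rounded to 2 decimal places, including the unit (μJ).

Initial: C1(2μF, Q=2μC, V=1.00V), C2(6μF, Q=14μC, V=2.33V), C3(2μF, Q=0μC, V=0.00V)
Op 1: GROUND 1: Q1=0; energy lost=1.000
Op 2: GROUND 1: Q1=0; energy lost=0.000
Op 3: CLOSE 3-1: Q_total=0.00, C_total=4.00, V=0.00; Q3=0.00, Q1=0.00; dissipated=0.000
Op 4: CLOSE 1-3: Q_total=0.00, C_total=4.00, V=0.00; Q1=0.00, Q3=0.00; dissipated=0.000
Total dissipated: 1.000 μJ

Answer: 1.00 μJ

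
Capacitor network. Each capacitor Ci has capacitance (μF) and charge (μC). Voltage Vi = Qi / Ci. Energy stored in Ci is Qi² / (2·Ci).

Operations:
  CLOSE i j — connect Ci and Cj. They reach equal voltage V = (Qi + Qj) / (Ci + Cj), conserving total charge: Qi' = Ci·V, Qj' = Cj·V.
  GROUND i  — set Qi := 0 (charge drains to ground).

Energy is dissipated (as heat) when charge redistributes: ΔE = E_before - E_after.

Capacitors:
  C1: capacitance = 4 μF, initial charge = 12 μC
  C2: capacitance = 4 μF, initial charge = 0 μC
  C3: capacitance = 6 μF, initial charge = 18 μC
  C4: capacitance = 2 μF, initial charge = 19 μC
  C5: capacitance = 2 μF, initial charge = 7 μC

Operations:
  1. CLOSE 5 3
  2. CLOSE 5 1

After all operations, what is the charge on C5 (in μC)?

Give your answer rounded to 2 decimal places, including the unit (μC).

Answer: 6.08 μC

Derivation:
Initial: C1(4μF, Q=12μC, V=3.00V), C2(4μF, Q=0μC, V=0.00V), C3(6μF, Q=18μC, V=3.00V), C4(2μF, Q=19μC, V=9.50V), C5(2μF, Q=7μC, V=3.50V)
Op 1: CLOSE 5-3: Q_total=25.00, C_total=8.00, V=3.12; Q5=6.25, Q3=18.75; dissipated=0.188
Op 2: CLOSE 5-1: Q_total=18.25, C_total=6.00, V=3.04; Q5=6.08, Q1=12.17; dissipated=0.010
Final charges: Q1=12.17, Q2=0.00, Q3=18.75, Q4=19.00, Q5=6.08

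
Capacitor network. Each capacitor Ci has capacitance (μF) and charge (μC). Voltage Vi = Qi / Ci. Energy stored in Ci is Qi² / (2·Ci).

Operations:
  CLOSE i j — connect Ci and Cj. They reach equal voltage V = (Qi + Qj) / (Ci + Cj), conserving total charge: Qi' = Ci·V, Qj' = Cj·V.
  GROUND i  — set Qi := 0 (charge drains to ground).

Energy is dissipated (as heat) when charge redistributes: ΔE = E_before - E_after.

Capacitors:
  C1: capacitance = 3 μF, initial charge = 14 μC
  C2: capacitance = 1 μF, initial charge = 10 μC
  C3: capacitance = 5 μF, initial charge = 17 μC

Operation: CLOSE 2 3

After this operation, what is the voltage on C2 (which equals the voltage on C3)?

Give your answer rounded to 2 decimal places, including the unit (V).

Initial: C1(3μF, Q=14μC, V=4.67V), C2(1μF, Q=10μC, V=10.00V), C3(5μF, Q=17μC, V=3.40V)
Op 1: CLOSE 2-3: Q_total=27.00, C_total=6.00, V=4.50; Q2=4.50, Q3=22.50; dissipated=18.150

Answer: 4.50 V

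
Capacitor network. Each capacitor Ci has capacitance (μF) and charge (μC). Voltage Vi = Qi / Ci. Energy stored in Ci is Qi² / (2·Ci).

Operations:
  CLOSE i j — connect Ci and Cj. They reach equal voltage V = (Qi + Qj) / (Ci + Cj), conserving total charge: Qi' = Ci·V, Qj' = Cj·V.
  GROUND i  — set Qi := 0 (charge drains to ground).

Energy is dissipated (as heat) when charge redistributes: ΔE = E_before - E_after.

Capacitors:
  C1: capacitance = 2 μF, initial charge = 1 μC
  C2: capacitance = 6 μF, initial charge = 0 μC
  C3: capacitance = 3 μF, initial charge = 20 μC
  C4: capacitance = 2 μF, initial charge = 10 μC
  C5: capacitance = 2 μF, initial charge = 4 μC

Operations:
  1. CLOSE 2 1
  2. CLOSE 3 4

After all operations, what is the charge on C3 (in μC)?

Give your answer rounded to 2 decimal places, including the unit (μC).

Initial: C1(2μF, Q=1μC, V=0.50V), C2(6μF, Q=0μC, V=0.00V), C3(3μF, Q=20μC, V=6.67V), C4(2μF, Q=10μC, V=5.00V), C5(2μF, Q=4μC, V=2.00V)
Op 1: CLOSE 2-1: Q_total=1.00, C_total=8.00, V=0.12; Q2=0.75, Q1=0.25; dissipated=0.188
Op 2: CLOSE 3-4: Q_total=30.00, C_total=5.00, V=6.00; Q3=18.00, Q4=12.00; dissipated=1.667
Final charges: Q1=0.25, Q2=0.75, Q3=18.00, Q4=12.00, Q5=4.00

Answer: 18.00 μC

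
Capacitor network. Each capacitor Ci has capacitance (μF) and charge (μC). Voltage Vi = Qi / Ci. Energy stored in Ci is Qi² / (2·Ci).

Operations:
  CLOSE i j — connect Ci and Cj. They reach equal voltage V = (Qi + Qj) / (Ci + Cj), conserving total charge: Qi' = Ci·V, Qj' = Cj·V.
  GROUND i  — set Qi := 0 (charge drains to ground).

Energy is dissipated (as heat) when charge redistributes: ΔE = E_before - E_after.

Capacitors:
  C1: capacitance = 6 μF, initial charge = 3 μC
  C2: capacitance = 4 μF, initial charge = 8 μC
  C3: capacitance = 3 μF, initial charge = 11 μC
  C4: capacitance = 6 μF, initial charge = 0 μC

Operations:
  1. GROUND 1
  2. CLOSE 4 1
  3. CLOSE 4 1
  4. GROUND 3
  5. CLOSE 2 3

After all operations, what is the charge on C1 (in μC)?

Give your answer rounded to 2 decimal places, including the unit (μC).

Answer: 0.00 μC

Derivation:
Initial: C1(6μF, Q=3μC, V=0.50V), C2(4μF, Q=8μC, V=2.00V), C3(3μF, Q=11μC, V=3.67V), C4(6μF, Q=0μC, V=0.00V)
Op 1: GROUND 1: Q1=0; energy lost=0.750
Op 2: CLOSE 4-1: Q_total=0.00, C_total=12.00, V=0.00; Q4=0.00, Q1=0.00; dissipated=0.000
Op 3: CLOSE 4-1: Q_total=0.00, C_total=12.00, V=0.00; Q4=0.00, Q1=0.00; dissipated=0.000
Op 4: GROUND 3: Q3=0; energy lost=20.167
Op 5: CLOSE 2-3: Q_total=8.00, C_total=7.00, V=1.14; Q2=4.57, Q3=3.43; dissipated=3.429
Final charges: Q1=0.00, Q2=4.57, Q3=3.43, Q4=0.00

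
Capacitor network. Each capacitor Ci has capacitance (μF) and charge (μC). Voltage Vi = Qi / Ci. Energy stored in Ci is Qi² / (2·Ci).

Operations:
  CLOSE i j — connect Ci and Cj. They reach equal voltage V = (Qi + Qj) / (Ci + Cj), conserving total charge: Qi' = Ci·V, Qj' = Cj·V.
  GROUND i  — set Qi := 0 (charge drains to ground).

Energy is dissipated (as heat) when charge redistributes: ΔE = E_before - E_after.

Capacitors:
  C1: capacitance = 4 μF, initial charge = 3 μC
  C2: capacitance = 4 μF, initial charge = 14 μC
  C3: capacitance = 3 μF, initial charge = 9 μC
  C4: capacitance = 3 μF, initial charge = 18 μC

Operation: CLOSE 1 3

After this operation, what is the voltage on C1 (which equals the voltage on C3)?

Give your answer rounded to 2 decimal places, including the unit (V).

Answer: 1.71 V

Derivation:
Initial: C1(4μF, Q=3μC, V=0.75V), C2(4μF, Q=14μC, V=3.50V), C3(3μF, Q=9μC, V=3.00V), C4(3μF, Q=18μC, V=6.00V)
Op 1: CLOSE 1-3: Q_total=12.00, C_total=7.00, V=1.71; Q1=6.86, Q3=5.14; dissipated=4.339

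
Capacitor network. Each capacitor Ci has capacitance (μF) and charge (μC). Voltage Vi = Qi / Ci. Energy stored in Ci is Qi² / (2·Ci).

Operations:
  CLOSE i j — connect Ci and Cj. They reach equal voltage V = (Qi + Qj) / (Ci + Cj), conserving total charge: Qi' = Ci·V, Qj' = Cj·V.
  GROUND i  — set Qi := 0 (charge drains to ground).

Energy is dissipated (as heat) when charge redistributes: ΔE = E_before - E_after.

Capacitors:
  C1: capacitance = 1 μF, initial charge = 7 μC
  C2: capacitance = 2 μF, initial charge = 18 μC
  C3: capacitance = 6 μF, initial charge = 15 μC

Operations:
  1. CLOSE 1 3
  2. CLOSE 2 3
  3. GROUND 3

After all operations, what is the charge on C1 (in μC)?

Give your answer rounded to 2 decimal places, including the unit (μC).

Initial: C1(1μF, Q=7μC, V=7.00V), C2(2μF, Q=18μC, V=9.00V), C3(6μF, Q=15μC, V=2.50V)
Op 1: CLOSE 1-3: Q_total=22.00, C_total=7.00, V=3.14; Q1=3.14, Q3=18.86; dissipated=8.679
Op 2: CLOSE 2-3: Q_total=36.86, C_total=8.00, V=4.61; Q2=9.21, Q3=27.64; dissipated=25.730
Op 3: GROUND 3: Q3=0; energy lost=63.677
Final charges: Q1=3.14, Q2=9.21, Q3=0.00

Answer: 3.14 μC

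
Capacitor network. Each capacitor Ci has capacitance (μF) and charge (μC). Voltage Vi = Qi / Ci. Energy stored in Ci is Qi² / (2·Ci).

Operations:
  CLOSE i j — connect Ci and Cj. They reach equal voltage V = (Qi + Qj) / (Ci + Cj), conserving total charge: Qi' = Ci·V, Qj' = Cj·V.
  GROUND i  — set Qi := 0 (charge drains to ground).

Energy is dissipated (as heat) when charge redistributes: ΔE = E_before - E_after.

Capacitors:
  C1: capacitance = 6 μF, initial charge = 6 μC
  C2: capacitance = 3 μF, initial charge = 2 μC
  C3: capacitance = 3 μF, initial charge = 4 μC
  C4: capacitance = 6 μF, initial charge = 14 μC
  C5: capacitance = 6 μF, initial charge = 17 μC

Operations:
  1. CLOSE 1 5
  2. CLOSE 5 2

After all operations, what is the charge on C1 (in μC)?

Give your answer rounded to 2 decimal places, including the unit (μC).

Initial: C1(6μF, Q=6μC, V=1.00V), C2(3μF, Q=2μC, V=0.67V), C3(3μF, Q=4μC, V=1.33V), C4(6μF, Q=14μC, V=2.33V), C5(6μF, Q=17μC, V=2.83V)
Op 1: CLOSE 1-5: Q_total=23.00, C_total=12.00, V=1.92; Q1=11.50, Q5=11.50; dissipated=5.042
Op 2: CLOSE 5-2: Q_total=13.50, C_total=9.00, V=1.50; Q5=9.00, Q2=4.50; dissipated=1.562
Final charges: Q1=11.50, Q2=4.50, Q3=4.00, Q4=14.00, Q5=9.00

Answer: 11.50 μC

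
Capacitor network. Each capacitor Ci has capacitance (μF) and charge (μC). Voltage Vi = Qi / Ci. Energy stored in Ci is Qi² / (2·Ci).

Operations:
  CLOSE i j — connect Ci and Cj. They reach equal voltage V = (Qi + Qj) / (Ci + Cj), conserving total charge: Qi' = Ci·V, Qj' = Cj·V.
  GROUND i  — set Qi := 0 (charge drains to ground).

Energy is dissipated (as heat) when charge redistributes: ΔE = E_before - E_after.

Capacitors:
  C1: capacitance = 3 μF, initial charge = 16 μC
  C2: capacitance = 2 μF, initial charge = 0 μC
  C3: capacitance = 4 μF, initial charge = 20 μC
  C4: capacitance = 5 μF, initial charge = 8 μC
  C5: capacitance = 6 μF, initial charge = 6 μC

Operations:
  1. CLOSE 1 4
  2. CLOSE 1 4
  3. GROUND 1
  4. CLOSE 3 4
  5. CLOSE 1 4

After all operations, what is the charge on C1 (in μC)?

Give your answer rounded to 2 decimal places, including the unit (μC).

Initial: C1(3μF, Q=16μC, V=5.33V), C2(2μF, Q=0μC, V=0.00V), C3(4μF, Q=20μC, V=5.00V), C4(5μF, Q=8μC, V=1.60V), C5(6μF, Q=6μC, V=1.00V)
Op 1: CLOSE 1-4: Q_total=24.00, C_total=8.00, V=3.00; Q1=9.00, Q4=15.00; dissipated=13.067
Op 2: CLOSE 1-4: Q_total=24.00, C_total=8.00, V=3.00; Q1=9.00, Q4=15.00; dissipated=0.000
Op 3: GROUND 1: Q1=0; energy lost=13.500
Op 4: CLOSE 3-4: Q_total=35.00, C_total=9.00, V=3.89; Q3=15.56, Q4=19.44; dissipated=4.444
Op 5: CLOSE 1-4: Q_total=19.44, C_total=8.00, V=2.43; Q1=7.29, Q4=12.15; dissipated=14.178
Final charges: Q1=7.29, Q2=0.00, Q3=15.56, Q4=12.15, Q5=6.00

Answer: 7.29 μC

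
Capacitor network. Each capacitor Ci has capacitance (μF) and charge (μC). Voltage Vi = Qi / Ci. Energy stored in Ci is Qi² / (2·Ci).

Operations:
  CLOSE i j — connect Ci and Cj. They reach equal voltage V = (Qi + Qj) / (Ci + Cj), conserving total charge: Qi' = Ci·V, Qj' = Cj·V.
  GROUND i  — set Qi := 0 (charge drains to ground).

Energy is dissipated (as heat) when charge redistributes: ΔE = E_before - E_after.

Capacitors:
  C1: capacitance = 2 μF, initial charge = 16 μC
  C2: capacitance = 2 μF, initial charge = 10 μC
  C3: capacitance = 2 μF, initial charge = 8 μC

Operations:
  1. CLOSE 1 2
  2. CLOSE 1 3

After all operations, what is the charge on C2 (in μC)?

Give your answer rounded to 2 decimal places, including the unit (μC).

Initial: C1(2μF, Q=16μC, V=8.00V), C2(2μF, Q=10μC, V=5.00V), C3(2μF, Q=8μC, V=4.00V)
Op 1: CLOSE 1-2: Q_total=26.00, C_total=4.00, V=6.50; Q1=13.00, Q2=13.00; dissipated=4.500
Op 2: CLOSE 1-3: Q_total=21.00, C_total=4.00, V=5.25; Q1=10.50, Q3=10.50; dissipated=3.125
Final charges: Q1=10.50, Q2=13.00, Q3=10.50

Answer: 13.00 μC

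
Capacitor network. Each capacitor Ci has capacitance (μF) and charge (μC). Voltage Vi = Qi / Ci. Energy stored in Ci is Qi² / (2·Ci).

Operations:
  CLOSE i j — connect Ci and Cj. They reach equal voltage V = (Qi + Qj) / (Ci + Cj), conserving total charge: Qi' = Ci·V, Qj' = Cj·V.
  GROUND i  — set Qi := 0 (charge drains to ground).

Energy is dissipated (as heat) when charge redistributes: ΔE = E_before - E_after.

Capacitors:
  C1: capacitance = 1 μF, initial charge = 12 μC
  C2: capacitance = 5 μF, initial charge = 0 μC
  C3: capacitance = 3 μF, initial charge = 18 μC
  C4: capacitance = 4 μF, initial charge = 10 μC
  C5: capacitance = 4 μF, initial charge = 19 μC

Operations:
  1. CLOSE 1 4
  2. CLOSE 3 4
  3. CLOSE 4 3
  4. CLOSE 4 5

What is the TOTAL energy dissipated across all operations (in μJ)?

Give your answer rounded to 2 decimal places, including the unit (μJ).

Answer: 38.41 μJ

Derivation:
Initial: C1(1μF, Q=12μC, V=12.00V), C2(5μF, Q=0μC, V=0.00V), C3(3μF, Q=18μC, V=6.00V), C4(4μF, Q=10μC, V=2.50V), C5(4μF, Q=19μC, V=4.75V)
Op 1: CLOSE 1-4: Q_total=22.00, C_total=5.00, V=4.40; Q1=4.40, Q4=17.60; dissipated=36.100
Op 2: CLOSE 3-4: Q_total=35.60, C_total=7.00, V=5.09; Q3=15.26, Q4=20.34; dissipated=2.194
Op 3: CLOSE 4-3: Q_total=35.60, C_total=7.00, V=5.09; Q4=20.34, Q3=15.26; dissipated=0.000
Op 4: CLOSE 4-5: Q_total=39.34, C_total=8.00, V=4.92; Q4=19.67, Q5=19.67; dissipated=0.113
Total dissipated: 38.407 μJ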